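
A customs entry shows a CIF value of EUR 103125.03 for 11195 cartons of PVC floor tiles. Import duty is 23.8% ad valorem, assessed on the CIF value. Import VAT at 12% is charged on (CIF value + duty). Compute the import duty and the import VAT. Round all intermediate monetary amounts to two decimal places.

Import duty: EUR 24543.76; import VAT: EUR 15320.25

Import duty = 103125.03 × 23.8% = 24543.76
VAT base = CIF + duty = 103125.03 + 24543.76 = 127668.79
Import VAT = 127668.79 × 12% = 15320.25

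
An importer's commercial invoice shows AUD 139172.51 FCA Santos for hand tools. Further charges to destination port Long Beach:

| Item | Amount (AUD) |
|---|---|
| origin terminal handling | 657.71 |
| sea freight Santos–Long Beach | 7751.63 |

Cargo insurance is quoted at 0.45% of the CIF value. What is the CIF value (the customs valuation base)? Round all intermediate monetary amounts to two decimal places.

CIF value: AUD 148248.97

Let C be the CIF value. C = FCA price + pre-shipment costs + freight + 0.45% × C
C − 0.45% × C = 139172.51 + 657.71 + 7751.63
0.9955 × C = 147581.85
C = 147581.85 / 0.9955 = 148248.97
Insurance premium = 0.45% × 148248.97 = 667.12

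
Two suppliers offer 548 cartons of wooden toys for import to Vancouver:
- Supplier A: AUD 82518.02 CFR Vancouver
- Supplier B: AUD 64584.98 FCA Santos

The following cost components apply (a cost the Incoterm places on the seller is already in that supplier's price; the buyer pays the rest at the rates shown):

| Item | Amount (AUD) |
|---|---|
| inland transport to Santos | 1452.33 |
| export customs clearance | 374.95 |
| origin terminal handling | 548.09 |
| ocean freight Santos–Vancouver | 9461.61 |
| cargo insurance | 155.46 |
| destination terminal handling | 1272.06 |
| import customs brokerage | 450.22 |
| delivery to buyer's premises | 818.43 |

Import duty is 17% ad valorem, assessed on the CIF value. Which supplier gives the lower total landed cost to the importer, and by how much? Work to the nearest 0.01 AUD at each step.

Supplier A (CFR):
CIF value = CFR price + insurance = 82518.02 + 155.46 = 82673.48
Import duty = 82673.48 × 17% = 14054.49
Buyer bears (A): 155.46 + 1272.06 + 450.22 + 818.43 = 2696.17
Landed cost (A) = invoice 82518.02 + 2696.17 + duty 14054.49 = 99268.68
Supplier B (FCA):
CIF value = FCA price + origin terminal + freight + insurance = 64584.98 + 548.09 + 9461.61 + 155.46 = 74750.14
Import duty = 74750.14 × 17% = 12707.52
Buyer bears (B): 548.09 + 9461.61 + 155.46 + 1272.06 + 450.22 + 818.43 = 12705.87
Landed cost (B) = invoice 64584.98 + 12705.87 + duty 12707.52 = 89998.37
Difference = |99268.68 − 89998.37| = 9270.31

Supplier B is cheaper by AUD 9270.31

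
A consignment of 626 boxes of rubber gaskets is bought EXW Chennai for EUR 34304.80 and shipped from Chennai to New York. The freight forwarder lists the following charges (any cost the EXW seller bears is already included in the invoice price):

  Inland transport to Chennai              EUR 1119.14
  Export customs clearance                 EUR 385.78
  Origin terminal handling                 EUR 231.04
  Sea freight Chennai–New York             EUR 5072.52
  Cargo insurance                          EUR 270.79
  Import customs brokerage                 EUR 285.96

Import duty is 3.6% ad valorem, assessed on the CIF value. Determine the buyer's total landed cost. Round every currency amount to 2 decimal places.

EXW: the seller makes goods available at their premises; the buyer bears all onward costs.
CIF value = EXW price + inland to port + export clearance + origin terminal + freight + insurance = 34304.80 + 1119.14 + 385.78 + 231.04 + 5072.52 + 270.79 = 41384.07
Import duty = 41384.07 × 3.6% = 1489.83
Buyer bears: inland to port 1119.14 + export clearance 385.78 + origin terminal 231.04 + freight 5072.52 + insurance 270.79 + brokerage 285.96 + duty 1489.83 = 8855.06
Landed cost = invoice 34304.80 + 8855.06 = 43159.86

Total landed cost: EUR 43159.86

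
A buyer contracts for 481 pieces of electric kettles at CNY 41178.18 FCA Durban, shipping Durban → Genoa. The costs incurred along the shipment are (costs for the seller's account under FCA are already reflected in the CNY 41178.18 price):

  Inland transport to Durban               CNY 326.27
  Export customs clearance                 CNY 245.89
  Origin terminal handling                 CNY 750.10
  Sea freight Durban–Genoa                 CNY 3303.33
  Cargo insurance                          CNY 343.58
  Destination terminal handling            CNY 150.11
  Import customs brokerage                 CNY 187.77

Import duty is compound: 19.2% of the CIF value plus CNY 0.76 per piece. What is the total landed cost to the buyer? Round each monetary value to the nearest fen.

FCA: the seller delivers export-cleared goods to the carrier; the buyer bears costs from that point.
Already in the invoice (seller's account under FCA): inland to port, export clearance — exclude.
CIF value = FCA price + origin terminal + freight + insurance = 41178.18 + 750.10 + 3303.33 + 343.58 = 45575.19
Ad valorem component: 45575.19 × 19.2% = 8750.44
Specific component: 481 × 0.76 = 365.56
Import duty = 8750.44 + 365.56 = 9116.00
Buyer bears: origin terminal 750.10 + freight 3303.33 + insurance 343.58 + destination terminal 150.11 + brokerage 187.77 + duty 9116.00 = 13850.89
Landed cost = invoice 41178.18 + 13850.89 = 55029.07

Total landed cost: CNY 55029.07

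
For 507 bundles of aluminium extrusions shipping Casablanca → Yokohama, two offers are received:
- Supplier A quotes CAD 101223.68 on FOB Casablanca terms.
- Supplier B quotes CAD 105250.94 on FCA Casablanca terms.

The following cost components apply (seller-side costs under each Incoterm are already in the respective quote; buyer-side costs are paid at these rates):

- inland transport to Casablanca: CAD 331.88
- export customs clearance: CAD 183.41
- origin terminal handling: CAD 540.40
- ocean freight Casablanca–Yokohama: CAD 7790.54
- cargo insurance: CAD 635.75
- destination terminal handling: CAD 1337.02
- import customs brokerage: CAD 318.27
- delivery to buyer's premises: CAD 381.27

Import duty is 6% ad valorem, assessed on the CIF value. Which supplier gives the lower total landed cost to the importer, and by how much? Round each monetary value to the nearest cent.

Supplier A is cheaper by CAD 4841.72

Supplier A (FOB):
CIF value = FOB price + freight + insurance = 101223.68 + 7790.54 + 635.75 = 109649.97
Import duty = 109649.97 × 6% = 6579.00
Buyer bears (A): 7790.54 + 635.75 + 1337.02 + 318.27 + 381.27 = 10462.85
Landed cost (A) = invoice 101223.68 + 10462.85 + duty 6579.00 = 118265.53
Supplier B (FCA):
CIF value = FCA price + origin terminal + freight + insurance = 105250.94 + 540.40 + 7790.54 + 635.75 = 114217.63
Import duty = 114217.63 × 6% = 6853.06
Buyer bears (B): 540.40 + 7790.54 + 635.75 + 1337.02 + 318.27 + 381.27 = 11003.25
Landed cost (B) = invoice 105250.94 + 11003.25 + duty 6853.06 = 123107.25
Difference = |118265.53 − 123107.25| = 4841.72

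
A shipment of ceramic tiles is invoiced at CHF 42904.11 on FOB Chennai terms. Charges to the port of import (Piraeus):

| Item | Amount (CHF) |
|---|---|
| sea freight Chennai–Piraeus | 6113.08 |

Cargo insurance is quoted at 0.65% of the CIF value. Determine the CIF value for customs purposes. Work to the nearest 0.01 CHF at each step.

Let C be the CIF value. C = FOB price + freight + 0.65% × C
C − 0.65% × C = 42904.11 + 6113.08
0.9935 × C = 49017.19
C = 49017.19 / 0.9935 = 49337.89
Insurance premium = 0.65% × 49337.89 = 320.70

CIF value: CHF 49337.89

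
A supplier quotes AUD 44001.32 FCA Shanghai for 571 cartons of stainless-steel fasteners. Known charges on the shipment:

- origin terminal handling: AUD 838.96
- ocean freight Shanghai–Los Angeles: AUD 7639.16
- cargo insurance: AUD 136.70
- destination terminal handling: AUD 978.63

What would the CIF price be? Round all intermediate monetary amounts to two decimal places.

Not relevant to the conversion: destination terminal — on the buyer under both terms; not part of either seller's price.
From FCA to CIF, the seller additionally bears: origin terminal, freight, insurance.
CIF price = 44001.32 + 838.96 + 7639.16 + 136.70 = 52616.14

CIF price: AUD 52616.14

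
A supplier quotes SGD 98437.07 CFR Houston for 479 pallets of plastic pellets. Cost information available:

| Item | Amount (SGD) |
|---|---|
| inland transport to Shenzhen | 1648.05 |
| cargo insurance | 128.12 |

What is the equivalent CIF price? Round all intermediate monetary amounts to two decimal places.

CIF price: SGD 98565.19

Not relevant to the conversion: inland to port — on the seller under both CFR and CIF; already in the CFR price and stays in the CIF price.
From CFR to CIF, the seller additionally bears: insurance.
CIF price = 98437.07 + 128.12 = 98565.19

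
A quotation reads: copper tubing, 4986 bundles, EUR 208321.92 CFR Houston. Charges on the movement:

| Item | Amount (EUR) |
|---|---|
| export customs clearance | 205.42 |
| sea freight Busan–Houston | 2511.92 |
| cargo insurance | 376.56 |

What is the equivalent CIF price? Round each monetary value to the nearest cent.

Not relevant to the conversion: export clearance, freight — on the seller under both CFR and CIF; already in the CFR price and stays in the CIF price.
From CFR to CIF, the seller additionally bears: insurance.
CIF price = 208321.92 + 376.56 = 208698.48

CIF price: EUR 208698.48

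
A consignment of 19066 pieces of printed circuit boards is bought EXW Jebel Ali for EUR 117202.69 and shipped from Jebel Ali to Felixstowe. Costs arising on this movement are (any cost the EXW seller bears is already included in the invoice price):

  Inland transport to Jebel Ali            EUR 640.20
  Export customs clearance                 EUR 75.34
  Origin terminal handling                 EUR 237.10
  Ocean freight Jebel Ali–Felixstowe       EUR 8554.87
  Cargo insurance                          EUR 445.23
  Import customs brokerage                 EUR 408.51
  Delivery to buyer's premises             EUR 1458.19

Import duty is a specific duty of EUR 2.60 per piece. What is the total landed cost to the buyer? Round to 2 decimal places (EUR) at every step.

EXW: the seller makes goods available at their premises; the buyer bears all onward costs.
CIF value = EXW price + inland to port + export clearance + origin terminal + freight + insurance = 117202.69 + 640.20 + 75.34 + 237.10 + 8554.87 + 445.23 = 127155.43
Import duty = 19066 × 2.60 = 49571.60
Buyer bears: inland to port 640.20 + export clearance 75.34 + origin terminal 237.10 + freight 8554.87 + insurance 445.23 + brokerage 408.51 + delivery 1458.19 + duty 49571.60 = 61391.04
Landed cost = invoice 117202.69 + 61391.04 = 178593.73

Total landed cost: EUR 178593.73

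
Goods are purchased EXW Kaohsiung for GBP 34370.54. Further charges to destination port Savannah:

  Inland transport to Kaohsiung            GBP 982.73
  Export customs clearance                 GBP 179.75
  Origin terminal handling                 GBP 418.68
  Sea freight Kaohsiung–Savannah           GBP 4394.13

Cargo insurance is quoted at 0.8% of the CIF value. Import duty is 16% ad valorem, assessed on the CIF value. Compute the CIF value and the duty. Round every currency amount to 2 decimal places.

CIF value: GBP 40671.20; import duty: GBP 6507.39

Let C be the CIF value. C = EXW price + pre-shipment costs + freight + 0.8% × C
C − 0.8% × C = 34370.54 + 982.73 + 179.75 + 418.68 + 4394.13
0.992 × C = 40345.83
C = 40345.83 / 0.992 = 40671.20
Insurance premium = 0.8% × 40671.20 = 325.37
Import duty = 40671.20 × 16% = 6507.39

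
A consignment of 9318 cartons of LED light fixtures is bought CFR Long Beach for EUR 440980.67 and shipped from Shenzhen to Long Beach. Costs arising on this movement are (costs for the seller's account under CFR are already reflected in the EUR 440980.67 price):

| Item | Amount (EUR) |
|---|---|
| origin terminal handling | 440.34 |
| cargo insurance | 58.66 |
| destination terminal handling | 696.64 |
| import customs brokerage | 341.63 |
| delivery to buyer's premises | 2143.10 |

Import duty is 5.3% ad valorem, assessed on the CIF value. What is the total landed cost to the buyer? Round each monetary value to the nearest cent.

Total landed cost: EUR 467595.78

CFR: the seller pays costs through ocean freight to the destination port, but not insurance.
Already in the invoice (seller's account under CFR): origin terminal — exclude.
CIF value = CFR price + insurance = 440980.67 + 58.66 = 441039.33
Import duty = 441039.33 × 5.3% = 23375.08
Buyer bears: insurance 58.66 + destination terminal 696.64 + brokerage 341.63 + delivery 2143.10 + duty 23375.08 = 26615.11
Landed cost = invoice 440980.67 + 26615.11 = 467595.78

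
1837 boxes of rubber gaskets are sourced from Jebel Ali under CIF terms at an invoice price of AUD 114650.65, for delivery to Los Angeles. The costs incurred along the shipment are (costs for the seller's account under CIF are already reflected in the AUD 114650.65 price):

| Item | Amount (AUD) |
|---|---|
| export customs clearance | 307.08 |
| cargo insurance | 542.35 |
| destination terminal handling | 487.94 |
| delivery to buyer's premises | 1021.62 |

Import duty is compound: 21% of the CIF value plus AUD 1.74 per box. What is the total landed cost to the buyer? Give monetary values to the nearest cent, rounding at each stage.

Total landed cost: AUD 143433.23

CIF: the seller pays costs through ocean freight and marine insurance to the destination port.
Already in the invoice (seller's account under CIF): export clearance, insurance — exclude.
The CIF price already equals the CIF value: 114650.65
Ad valorem component: 114650.65 × 21% = 24076.64
Specific component: 1837 × 1.74 = 3196.38
Import duty = 24076.64 + 3196.38 = 27273.02
Buyer bears: destination terminal 487.94 + delivery 1021.62 + duty 27273.02 = 28782.58
Landed cost = invoice 114650.65 + 28782.58 = 143433.23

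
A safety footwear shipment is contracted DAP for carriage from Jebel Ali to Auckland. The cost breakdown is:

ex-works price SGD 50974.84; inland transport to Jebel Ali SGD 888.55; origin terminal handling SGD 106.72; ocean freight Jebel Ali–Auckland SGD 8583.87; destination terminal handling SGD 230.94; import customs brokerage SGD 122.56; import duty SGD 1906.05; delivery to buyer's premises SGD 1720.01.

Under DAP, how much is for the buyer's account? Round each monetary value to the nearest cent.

DAP: the seller bears all costs to the named destination except import duty and clearance.
Seller's account: goods 50974.84 + inland to port 888.55 + origin terminal 106.72 + freight 8583.87 + destination terminal 230.94 + delivery 1720.01 = 62504.93
Buyer's account: brokerage 122.56 + duty 1906.05 = 2028.61

Buyer's account: SGD 2028.61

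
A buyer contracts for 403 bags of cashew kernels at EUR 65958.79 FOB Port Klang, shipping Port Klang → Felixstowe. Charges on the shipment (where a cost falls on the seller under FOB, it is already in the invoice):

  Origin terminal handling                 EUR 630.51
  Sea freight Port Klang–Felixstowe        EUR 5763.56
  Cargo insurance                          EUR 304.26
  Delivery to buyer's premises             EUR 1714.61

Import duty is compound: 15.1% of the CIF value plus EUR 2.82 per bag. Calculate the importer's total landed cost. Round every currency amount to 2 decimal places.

Total landed cost: EUR 85753.70

FOB: the seller bears costs until goods are on board at the origin port; the buyer bears freight, insurance and all costs thereafter.
Already in the invoice (seller's account under FOB): origin terminal — exclude.
CIF value = FOB price + freight + insurance = 65958.79 + 5763.56 + 304.26 = 72026.61
Ad valorem component: 72026.61 × 15.1% = 10876.02
Specific component: 403 × 2.82 = 1136.46
Import duty = 10876.02 + 1136.46 = 12012.48
Buyer bears: freight 5763.56 + insurance 304.26 + delivery 1714.61 + duty 12012.48 = 19794.91
Landed cost = invoice 65958.79 + 19794.91 = 85753.70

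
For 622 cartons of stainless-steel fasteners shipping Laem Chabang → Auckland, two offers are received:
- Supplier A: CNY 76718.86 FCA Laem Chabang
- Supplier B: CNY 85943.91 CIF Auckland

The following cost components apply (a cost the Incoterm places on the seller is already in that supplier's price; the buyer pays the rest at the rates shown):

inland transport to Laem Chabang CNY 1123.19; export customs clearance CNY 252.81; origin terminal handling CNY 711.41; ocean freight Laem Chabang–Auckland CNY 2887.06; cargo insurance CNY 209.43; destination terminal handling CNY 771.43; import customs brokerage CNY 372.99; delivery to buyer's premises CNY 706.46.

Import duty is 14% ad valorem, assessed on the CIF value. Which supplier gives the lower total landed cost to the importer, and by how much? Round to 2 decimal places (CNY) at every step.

Supplier A (FCA):
CIF value = FCA price + origin terminal + freight + insurance = 76718.86 + 711.41 + 2887.06 + 209.43 = 80526.76
Import duty = 80526.76 × 14% = 11273.75
Buyer bears (A): 711.41 + 2887.06 + 209.43 + 771.43 + 372.99 + 706.46 = 5658.78
Landed cost (A) = invoice 76718.86 + 5658.78 + duty 11273.75 = 93651.39
Supplier B (CIF):
The CIF price already equals the CIF value: 85943.91
Import duty = 85943.91 × 14% = 12032.15
Buyer bears (B): 771.43 + 372.99 + 706.46 = 1850.88
Landed cost (B) = invoice 85943.91 + 1850.88 + duty 12032.15 = 99826.94
Difference = |93651.39 − 99826.94| = 6175.55

Supplier A is cheaper by CNY 6175.55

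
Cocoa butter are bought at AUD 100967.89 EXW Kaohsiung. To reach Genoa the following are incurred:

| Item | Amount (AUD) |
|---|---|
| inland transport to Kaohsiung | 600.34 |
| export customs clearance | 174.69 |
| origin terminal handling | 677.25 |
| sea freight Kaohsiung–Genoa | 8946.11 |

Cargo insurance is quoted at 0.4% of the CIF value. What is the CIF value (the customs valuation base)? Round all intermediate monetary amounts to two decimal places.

CIF value: AUD 111813.53

Let C be the CIF value. C = EXW price + pre-shipment costs + freight + 0.4% × C
C − 0.4% × C = 100967.89 + 600.34 + 174.69 + 677.25 + 8946.11
0.996 × C = 111366.28
C = 111366.28 / 0.996 = 111813.53
Insurance premium = 0.4% × 111813.53 = 447.25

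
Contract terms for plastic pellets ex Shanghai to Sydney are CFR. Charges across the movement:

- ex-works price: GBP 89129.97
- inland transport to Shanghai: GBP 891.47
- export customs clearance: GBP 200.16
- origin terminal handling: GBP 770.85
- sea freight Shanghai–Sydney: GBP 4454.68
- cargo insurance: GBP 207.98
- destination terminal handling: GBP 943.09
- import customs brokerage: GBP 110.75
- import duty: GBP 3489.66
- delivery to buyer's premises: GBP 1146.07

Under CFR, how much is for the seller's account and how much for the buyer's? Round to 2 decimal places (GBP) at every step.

Seller: GBP 95447.13; buyer: GBP 5897.55

CFR: the seller pays costs through ocean freight to the destination port, but not insurance.
Seller's account: goods 89129.97 + inland to port 891.47 + export clearance 200.16 + origin terminal 770.85 + freight 4454.68 = 95447.13
Buyer's account: insurance 207.98 + destination terminal 943.09 + brokerage 110.75 + duty 3489.66 + delivery 1146.07 = 5897.55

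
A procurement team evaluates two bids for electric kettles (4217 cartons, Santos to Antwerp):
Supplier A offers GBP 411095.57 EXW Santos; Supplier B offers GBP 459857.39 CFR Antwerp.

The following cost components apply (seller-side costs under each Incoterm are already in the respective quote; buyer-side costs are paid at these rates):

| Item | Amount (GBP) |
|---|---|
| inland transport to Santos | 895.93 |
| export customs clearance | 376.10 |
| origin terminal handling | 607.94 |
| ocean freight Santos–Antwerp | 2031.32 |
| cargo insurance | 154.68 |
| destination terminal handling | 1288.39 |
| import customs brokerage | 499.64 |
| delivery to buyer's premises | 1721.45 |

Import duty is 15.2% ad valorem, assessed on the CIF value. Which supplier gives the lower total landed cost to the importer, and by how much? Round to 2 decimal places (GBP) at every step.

Supplier A (EXW):
CIF value = EXW price + inland to port + export clearance + origin terminal + freight + insurance = 411095.57 + 895.93 + 376.10 + 607.94 + 2031.32 + 154.68 = 415161.54
Import duty = 415161.54 × 15.2% = 63104.55
Buyer bears (A): 895.93 + 376.10 + 607.94 + 2031.32 + 154.68 + 1288.39 + 499.64 + 1721.45 = 7575.45
Landed cost (A) = invoice 411095.57 + 7575.45 + duty 63104.55 = 481775.57
Supplier B (CFR):
CIF value = CFR price + insurance = 459857.39 + 154.68 = 460012.07
Import duty = 460012.07 × 15.2% = 69921.83
Buyer bears (B): 154.68 + 1288.39 + 499.64 + 1721.45 = 3664.16
Landed cost (B) = invoice 459857.39 + 3664.16 + duty 69921.83 = 533443.38
Difference = |481775.57 − 533443.38| = 51667.81

Supplier A is cheaper by GBP 51667.81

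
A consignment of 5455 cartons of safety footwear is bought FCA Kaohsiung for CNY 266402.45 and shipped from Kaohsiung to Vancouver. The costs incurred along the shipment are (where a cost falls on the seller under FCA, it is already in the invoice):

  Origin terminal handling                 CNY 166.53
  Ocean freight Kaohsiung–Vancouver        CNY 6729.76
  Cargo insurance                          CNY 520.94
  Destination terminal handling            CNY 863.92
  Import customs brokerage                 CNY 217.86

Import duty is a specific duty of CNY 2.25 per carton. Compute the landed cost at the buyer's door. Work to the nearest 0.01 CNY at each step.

Total landed cost: CNY 287175.21

FCA: the seller delivers export-cleared goods to the carrier; the buyer bears costs from that point.
CIF value = FCA price + origin terminal + freight + insurance = 266402.45 + 166.53 + 6729.76 + 520.94 = 273819.68
Import duty = 5455 × 2.25 = 12273.75
Buyer bears: origin terminal 166.53 + freight 6729.76 + insurance 520.94 + destination terminal 863.92 + brokerage 217.86 + duty 12273.75 = 20772.76
Landed cost = invoice 266402.45 + 20772.76 = 287175.21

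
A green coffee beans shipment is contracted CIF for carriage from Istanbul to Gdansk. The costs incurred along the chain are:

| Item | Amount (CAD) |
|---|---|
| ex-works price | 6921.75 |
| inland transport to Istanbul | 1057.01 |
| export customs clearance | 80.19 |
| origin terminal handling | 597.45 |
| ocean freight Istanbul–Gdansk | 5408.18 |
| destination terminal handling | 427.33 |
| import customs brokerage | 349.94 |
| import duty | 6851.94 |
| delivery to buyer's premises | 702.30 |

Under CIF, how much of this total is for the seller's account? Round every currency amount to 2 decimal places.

CIF: the seller pays costs through ocean freight and marine insurance to the destination port.
Seller's account: goods 6921.75 + inland to port 1057.01 + export clearance 80.19 + origin terminal 597.45 + freight 5408.18 = 14064.58
Buyer's account: destination terminal 427.33 + brokerage 349.94 + duty 6851.94 + delivery 702.30 = 8331.51

Seller's account: CAD 14064.58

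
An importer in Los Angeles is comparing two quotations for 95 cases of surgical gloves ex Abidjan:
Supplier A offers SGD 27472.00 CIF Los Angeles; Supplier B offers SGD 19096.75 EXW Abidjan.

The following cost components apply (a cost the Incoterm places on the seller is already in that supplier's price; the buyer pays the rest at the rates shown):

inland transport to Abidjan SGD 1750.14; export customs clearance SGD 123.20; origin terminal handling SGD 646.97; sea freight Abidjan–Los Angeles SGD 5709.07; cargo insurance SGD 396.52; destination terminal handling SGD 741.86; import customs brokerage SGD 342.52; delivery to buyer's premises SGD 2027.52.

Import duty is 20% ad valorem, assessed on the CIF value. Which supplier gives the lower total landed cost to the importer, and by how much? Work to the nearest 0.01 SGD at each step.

Supplier A (CIF):
The CIF price already equals the CIF value: 27472.00
Import duty = 27472.00 × 20% = 5494.40
Buyer bears (A): 741.86 + 342.52 + 2027.52 = 3111.90
Landed cost (A) = invoice 27472.00 + 3111.90 + duty 5494.40 = 36078.30
Supplier B (EXW):
CIF value = EXW price + inland to port + export clearance + origin terminal + freight + insurance = 19096.75 + 1750.14 + 123.20 + 646.97 + 5709.07 + 396.52 = 27722.65
Import duty = 27722.65 × 20% = 5544.53
Buyer bears (B): 1750.14 + 123.20 + 646.97 + 5709.07 + 396.52 + 741.86 + 342.52 + 2027.52 = 11737.80
Landed cost (B) = invoice 19096.75 + 11737.80 + duty 5544.53 = 36379.08
Difference = |36078.30 − 36379.08| = 300.78

Supplier A is cheaper by SGD 300.78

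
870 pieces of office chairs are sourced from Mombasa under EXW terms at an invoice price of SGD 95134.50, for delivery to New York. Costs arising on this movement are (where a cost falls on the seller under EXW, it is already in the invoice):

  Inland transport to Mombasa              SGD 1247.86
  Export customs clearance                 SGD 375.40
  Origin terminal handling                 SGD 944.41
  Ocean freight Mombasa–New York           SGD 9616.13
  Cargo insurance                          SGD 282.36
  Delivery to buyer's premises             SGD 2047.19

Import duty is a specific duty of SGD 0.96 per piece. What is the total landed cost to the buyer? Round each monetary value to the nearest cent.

EXW: the seller makes goods available at their premises; the buyer bears all onward costs.
CIF value = EXW price + inland to port + export clearance + origin terminal + freight + insurance = 95134.50 + 1247.86 + 375.40 + 944.41 + 9616.13 + 282.36 = 107600.66
Import duty = 870 × 0.96 = 835.20
Buyer bears: inland to port 1247.86 + export clearance 375.40 + origin terminal 944.41 + freight 9616.13 + insurance 282.36 + delivery 2047.19 + duty 835.20 = 15348.55
Landed cost = invoice 95134.50 + 15348.55 = 110483.05

Total landed cost: SGD 110483.05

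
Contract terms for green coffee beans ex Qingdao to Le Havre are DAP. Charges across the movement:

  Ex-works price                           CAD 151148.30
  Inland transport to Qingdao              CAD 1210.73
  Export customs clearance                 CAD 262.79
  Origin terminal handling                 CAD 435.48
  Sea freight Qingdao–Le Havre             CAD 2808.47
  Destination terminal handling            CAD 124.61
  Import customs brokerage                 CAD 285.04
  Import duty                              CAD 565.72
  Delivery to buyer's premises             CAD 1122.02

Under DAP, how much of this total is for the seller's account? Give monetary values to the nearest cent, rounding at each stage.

DAP: the seller bears all costs to the named destination except import duty and clearance.
Seller's account: goods 151148.30 + inland to port 1210.73 + export clearance 262.79 + origin terminal 435.48 + freight 2808.47 + destination terminal 124.61 + delivery 1122.02 = 157112.40
Buyer's account: brokerage 285.04 + duty 565.72 = 850.76

Seller's account: CAD 157112.40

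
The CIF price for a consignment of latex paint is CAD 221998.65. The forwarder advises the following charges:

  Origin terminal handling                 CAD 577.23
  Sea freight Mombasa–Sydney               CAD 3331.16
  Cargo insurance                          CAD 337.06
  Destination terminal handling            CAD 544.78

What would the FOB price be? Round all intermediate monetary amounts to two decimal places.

FOB price: CAD 218330.43

Not relevant to the conversion: origin terminal — on the seller under both CIF and FOB; already in the CIF price and stays in the FOB price. destination terminal — on the buyer under both terms; not part of either seller's price.
From CIF to FOB, the seller no longer bears: freight, insurance.
FOB price = 221998.65 − 3331.16 − 337.06 = 218330.43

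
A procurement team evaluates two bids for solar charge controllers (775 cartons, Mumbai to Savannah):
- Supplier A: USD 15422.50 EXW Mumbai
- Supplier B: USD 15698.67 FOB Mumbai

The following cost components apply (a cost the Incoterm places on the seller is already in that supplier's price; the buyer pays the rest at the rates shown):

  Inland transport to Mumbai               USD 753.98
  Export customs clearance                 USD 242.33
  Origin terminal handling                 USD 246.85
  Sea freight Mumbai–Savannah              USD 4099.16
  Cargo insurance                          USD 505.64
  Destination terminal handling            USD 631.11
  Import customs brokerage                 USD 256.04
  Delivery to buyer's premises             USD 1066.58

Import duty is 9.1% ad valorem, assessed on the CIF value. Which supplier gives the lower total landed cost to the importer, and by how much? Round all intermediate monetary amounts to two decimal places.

Supplier A (EXW):
CIF value = EXW price + inland to port + export clearance + origin terminal + freight + insurance = 15422.50 + 753.98 + 242.33 + 246.85 + 4099.16 + 505.64 = 21270.46
Import duty = 21270.46 × 9.1% = 1935.61
Buyer bears (A): 753.98 + 242.33 + 246.85 + 4099.16 + 505.64 + 631.11 + 256.04 + 1066.58 = 7801.69
Landed cost (A) = invoice 15422.50 + 7801.69 + duty 1935.61 = 25159.80
Supplier B (FOB):
CIF value = FOB price + freight + insurance = 15698.67 + 4099.16 + 505.64 = 20303.47
Import duty = 20303.47 × 9.1% = 1847.62
Buyer bears (B): 4099.16 + 505.64 + 631.11 + 256.04 + 1066.58 = 6558.53
Landed cost (B) = invoice 15698.67 + 6558.53 + duty 1847.62 = 24104.82
Difference = |25159.80 − 24104.82| = 1054.98

Supplier B is cheaper by USD 1054.98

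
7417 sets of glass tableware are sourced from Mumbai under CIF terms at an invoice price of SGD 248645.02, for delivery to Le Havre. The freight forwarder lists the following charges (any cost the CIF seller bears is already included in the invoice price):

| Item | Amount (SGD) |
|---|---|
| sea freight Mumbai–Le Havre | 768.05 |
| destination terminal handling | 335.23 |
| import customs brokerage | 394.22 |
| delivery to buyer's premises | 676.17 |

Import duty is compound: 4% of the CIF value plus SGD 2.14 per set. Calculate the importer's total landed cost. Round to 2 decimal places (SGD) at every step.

CIF: the seller pays costs through ocean freight and marine insurance to the destination port.
Already in the invoice (seller's account under CIF): freight — exclude.
The CIF price already equals the CIF value: 248645.02
Ad valorem component: 248645.02 × 4% = 9945.80
Specific component: 7417 × 2.14 = 15872.38
Import duty = 9945.80 + 15872.38 = 25818.18
Buyer bears: destination terminal 335.23 + brokerage 394.22 + delivery 676.17 + duty 25818.18 = 27223.80
Landed cost = invoice 248645.02 + 27223.80 = 275868.82

Total landed cost: SGD 275868.82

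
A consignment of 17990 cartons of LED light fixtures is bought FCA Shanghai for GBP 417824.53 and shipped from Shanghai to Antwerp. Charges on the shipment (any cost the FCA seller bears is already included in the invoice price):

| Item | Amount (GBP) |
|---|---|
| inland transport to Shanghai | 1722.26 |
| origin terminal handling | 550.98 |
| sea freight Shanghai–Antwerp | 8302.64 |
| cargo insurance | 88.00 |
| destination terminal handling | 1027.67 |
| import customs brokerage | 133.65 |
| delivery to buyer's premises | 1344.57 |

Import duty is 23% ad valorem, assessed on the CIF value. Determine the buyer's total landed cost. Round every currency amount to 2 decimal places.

FCA: the seller delivers export-cleared goods to the carrier; the buyer bears costs from that point.
Already in the invoice (seller's account under FCA): inland to port — exclude.
CIF value = FCA price + origin terminal + freight + insurance = 417824.53 + 550.98 + 8302.64 + 88.00 = 426766.15
Import duty = 426766.15 × 23% = 98156.21
Buyer bears: origin terminal 550.98 + freight 8302.64 + insurance 88.00 + destination terminal 1027.67 + brokerage 133.65 + delivery 1344.57 + duty 98156.21 = 109603.72
Landed cost = invoice 417824.53 + 109603.72 = 527428.25

Total landed cost: GBP 527428.25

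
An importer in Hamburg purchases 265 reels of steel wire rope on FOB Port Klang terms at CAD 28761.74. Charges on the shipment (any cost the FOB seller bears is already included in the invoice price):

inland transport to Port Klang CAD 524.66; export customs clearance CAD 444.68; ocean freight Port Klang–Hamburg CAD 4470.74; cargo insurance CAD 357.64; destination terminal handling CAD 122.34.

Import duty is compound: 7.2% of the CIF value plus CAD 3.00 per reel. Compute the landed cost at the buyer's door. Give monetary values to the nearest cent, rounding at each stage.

Total landed cost: CAD 36925.95

FOB: the seller bears costs until goods are on board at the origin port; the buyer bears freight, insurance and all costs thereafter.
Already in the invoice (seller's account under FOB): inland to port, export clearance — exclude.
CIF value = FOB price + freight + insurance = 28761.74 + 4470.74 + 357.64 = 33590.12
Ad valorem component: 33590.12 × 7.2% = 2418.49
Specific component: 265 × 3.00 = 795.00
Import duty = 2418.49 + 795.00 = 3213.49
Buyer bears: freight 4470.74 + insurance 357.64 + destination terminal 122.34 + duty 3213.49 = 8164.21
Landed cost = invoice 28761.74 + 8164.21 = 36925.95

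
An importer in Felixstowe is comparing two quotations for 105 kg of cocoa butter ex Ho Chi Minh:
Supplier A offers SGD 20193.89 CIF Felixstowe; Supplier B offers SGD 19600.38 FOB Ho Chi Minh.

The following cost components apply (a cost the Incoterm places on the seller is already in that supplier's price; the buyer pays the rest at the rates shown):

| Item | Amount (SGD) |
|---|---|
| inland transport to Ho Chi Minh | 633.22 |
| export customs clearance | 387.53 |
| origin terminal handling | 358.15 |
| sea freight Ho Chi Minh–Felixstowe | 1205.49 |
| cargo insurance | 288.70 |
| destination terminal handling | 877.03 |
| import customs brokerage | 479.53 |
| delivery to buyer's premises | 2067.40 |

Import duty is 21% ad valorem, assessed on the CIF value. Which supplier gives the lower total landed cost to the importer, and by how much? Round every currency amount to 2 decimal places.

Supplier A (CIF):
The CIF price already equals the CIF value: 20193.89
Import duty = 20193.89 × 21% = 4240.72
Buyer bears (A): 877.03 + 479.53 + 2067.40 = 3423.96
Landed cost (A) = invoice 20193.89 + 3423.96 + duty 4240.72 = 27858.57
Supplier B (FOB):
CIF value = FOB price + freight + insurance = 19600.38 + 1205.49 + 288.70 = 21094.57
Import duty = 21094.57 × 21% = 4429.86
Buyer bears (B): 1205.49 + 288.70 + 877.03 + 479.53 + 2067.40 = 4918.15
Landed cost (B) = invoice 19600.38 + 4918.15 + duty 4429.86 = 28948.39
Difference = |27858.57 − 28948.39| = 1089.82

Supplier A is cheaper by SGD 1089.82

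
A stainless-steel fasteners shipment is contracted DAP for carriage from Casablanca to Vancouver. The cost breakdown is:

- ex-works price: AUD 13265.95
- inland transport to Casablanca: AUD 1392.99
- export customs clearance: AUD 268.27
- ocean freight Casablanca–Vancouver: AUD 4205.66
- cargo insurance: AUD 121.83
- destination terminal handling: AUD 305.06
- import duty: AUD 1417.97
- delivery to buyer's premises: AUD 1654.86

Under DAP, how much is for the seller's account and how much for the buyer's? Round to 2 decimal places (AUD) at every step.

DAP: the seller bears all costs to the named destination except import duty and clearance.
Seller's account: goods 13265.95 + inland to port 1392.99 + export clearance 268.27 + freight 4205.66 + insurance 121.83 + destination terminal 305.06 + delivery 1654.86 = 21214.62
Buyer's account: duty 1417.97 = 1417.97

Seller: AUD 21214.62; buyer: AUD 1417.97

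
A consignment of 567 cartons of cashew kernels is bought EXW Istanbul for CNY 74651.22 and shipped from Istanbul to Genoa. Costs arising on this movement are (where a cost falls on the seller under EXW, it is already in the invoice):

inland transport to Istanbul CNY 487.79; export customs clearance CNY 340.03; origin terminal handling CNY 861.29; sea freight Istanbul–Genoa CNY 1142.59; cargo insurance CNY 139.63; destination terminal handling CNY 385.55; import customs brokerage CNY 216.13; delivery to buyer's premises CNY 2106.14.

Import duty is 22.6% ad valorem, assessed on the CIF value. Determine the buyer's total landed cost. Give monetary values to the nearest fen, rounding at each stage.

Total landed cost: CNY 97873.07

EXW: the seller makes goods available at their premises; the buyer bears all onward costs.
CIF value = EXW price + inland to port + export clearance + origin terminal + freight + insurance = 74651.22 + 487.79 + 340.03 + 861.29 + 1142.59 + 139.63 = 77622.55
Import duty = 77622.55 × 22.6% = 17542.70
Buyer bears: inland to port 487.79 + export clearance 340.03 + origin terminal 861.29 + freight 1142.59 + insurance 139.63 + destination terminal 385.55 + brokerage 216.13 + delivery 2106.14 + duty 17542.70 = 23221.85
Landed cost = invoice 74651.22 + 23221.85 = 97873.07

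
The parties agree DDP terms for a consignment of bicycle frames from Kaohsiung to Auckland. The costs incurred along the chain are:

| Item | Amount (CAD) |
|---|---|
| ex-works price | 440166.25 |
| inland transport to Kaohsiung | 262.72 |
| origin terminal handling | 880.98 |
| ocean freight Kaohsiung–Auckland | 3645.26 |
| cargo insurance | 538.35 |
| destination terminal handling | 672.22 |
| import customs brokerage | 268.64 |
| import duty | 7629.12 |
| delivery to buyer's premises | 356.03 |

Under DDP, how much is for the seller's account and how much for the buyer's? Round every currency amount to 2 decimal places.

DDP: the seller bears all costs including import duty.
Seller's account: goods 440166.25 + inland to port 262.72 + origin terminal 880.98 + freight 3645.26 + insurance 538.35 + destination terminal 672.22 + brokerage 268.64 + duty 7629.12 + delivery 356.03 = 454419.57
Buyer's account: 0.00

Seller: CAD 454419.57; buyer: CAD 0.00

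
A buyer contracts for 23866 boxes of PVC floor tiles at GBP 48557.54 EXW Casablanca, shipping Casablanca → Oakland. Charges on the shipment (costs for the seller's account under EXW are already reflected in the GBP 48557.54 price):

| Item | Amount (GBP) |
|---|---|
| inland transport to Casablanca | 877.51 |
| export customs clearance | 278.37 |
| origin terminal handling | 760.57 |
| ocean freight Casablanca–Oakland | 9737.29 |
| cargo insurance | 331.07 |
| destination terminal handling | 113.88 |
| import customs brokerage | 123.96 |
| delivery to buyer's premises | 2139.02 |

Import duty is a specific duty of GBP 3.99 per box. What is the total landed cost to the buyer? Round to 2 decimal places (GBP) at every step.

Total landed cost: GBP 158144.55

EXW: the seller makes goods available at their premises; the buyer bears all onward costs.
CIF value = EXW price + inland to port + export clearance + origin terminal + freight + insurance = 48557.54 + 877.51 + 278.37 + 760.57 + 9737.29 + 331.07 = 60542.35
Import duty = 23866 × 3.99 = 95225.34
Buyer bears: inland to port 877.51 + export clearance 278.37 + origin terminal 760.57 + freight 9737.29 + insurance 331.07 + destination terminal 113.88 + brokerage 123.96 + delivery 2139.02 + duty 95225.34 = 109587.01
Landed cost = invoice 48557.54 + 109587.01 = 158144.55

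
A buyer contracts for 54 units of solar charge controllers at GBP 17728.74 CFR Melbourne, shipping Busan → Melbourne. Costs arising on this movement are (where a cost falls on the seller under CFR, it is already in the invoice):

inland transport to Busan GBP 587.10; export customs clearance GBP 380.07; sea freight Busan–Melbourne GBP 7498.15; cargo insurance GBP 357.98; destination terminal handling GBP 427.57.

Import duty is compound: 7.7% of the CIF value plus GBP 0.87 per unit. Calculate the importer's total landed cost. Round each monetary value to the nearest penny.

CFR: the seller pays costs through ocean freight to the destination port, but not insurance.
Already in the invoice (seller's account under CFR): inland to port, export clearance, freight — exclude.
CIF value = CFR price + insurance = 17728.74 + 357.98 = 18086.72
Ad valorem component: 18086.72 × 7.7% = 1392.68
Specific component: 54 × 0.87 = 46.98
Import duty = 1392.68 + 46.98 = 1439.66
Buyer bears: insurance 357.98 + destination terminal 427.57 + duty 1439.66 = 2225.21
Landed cost = invoice 17728.74 + 2225.21 = 19953.95

Total landed cost: GBP 19953.95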